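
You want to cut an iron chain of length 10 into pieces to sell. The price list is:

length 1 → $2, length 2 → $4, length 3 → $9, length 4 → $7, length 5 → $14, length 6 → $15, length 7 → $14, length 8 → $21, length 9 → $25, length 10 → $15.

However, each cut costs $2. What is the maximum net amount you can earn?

Consider every possible first cut. v[k] is the best of p[i]+v[k−i] over all sellable i≤k, charging 2 whenever i<k.
v[1] = 2
v[2] = 4
v[3] = 9
v[4] = 9  (first piece 1, then v[3]=9)
v[5] = 14
v[6] = 16  (first piece 3, then v[3]=9)
v[7] = 16  (first piece 1, then v[6]=16)
v[8] = 21  (first piece 3, then v[5]=14)
v[9] = 25
v[10] = 26  (first piece 5, then v[5]=14)
One optimal plan: pieces 5 + 5 (1 cut) → $28 − $2 = $26.

26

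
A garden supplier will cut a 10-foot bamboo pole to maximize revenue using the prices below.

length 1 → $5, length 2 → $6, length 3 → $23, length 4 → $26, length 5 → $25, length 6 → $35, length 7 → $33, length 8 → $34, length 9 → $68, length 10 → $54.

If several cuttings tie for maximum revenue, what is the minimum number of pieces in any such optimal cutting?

4

Let r[k] be the best obtainable value from length k. For each k, try every first piece i and keep the best of price[i] + r[k−i].
r[1] = 5
r[2] = 10  (first piece 1, then r[1]=5)
r[3] = 23
r[4] = 28  (first piece 1, then r[3]=23)
r[5] = 33  (first piece 1, then r[4]=28)
r[6] = 46  (first piece 3, then r[3]=23)
r[7] = 51  (first piece 1, then r[6]=46)
r[8] = 56  (first piece 1, then r[7]=51)
r[9] = 69  (first piece 3, then r[6]=46)
r[10] = 74  (first piece 1, then r[9]=69)
Maximum revenue is $74.
Now minimize piece count subject to staying optimal: for each k, pieces[k] = 1 + min over i with p[i]+r[k−i]=r[k] of pieces[k−i].
pieces[7] = 3
pieces[8] = 4
pieces[9] = 3
pieces[10] = 4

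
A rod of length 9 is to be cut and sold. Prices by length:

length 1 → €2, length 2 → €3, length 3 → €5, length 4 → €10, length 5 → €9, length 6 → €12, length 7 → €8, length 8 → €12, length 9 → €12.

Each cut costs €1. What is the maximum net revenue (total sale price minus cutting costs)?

20

Build v[k] bottom-up: v[k] = max over allowed piece i of (p[i] + v[k−i]) − 1 per cut.
v[1] = 2
v[2] = max(2+2-1, 3+0) = 3
v[3] = max(2+3-1, 3+2-1, 5+0) = 5
v[4] = max(2+5-1, 3+3-1, 5+2-1, 10+0) = 10
v[5] = max(2+10-1, 3+5-1, 5+3-1, 10+2-1, 9+0) = 11
v[6] = max(2+11-1, 3+10-1, 5+5-1, 10+3-1, 9+2-1, 12+0) = 12
v[7] = max(2+12-1, 3+11-1, 5+10-1, …, 12+2-1, 8+0) = 14
v[8] = max(2+14-1, 3+12-1, 5+11-1, …, 8+2-1, 12+0) = 19
v[9] = max(2+19-1, 3+14-1, 5+12-1, …, 12+2-1, 12+0) = 20
One optimal plan: pieces 4 + 4 + 1 (2 cuts) → €22 − €2 = €20.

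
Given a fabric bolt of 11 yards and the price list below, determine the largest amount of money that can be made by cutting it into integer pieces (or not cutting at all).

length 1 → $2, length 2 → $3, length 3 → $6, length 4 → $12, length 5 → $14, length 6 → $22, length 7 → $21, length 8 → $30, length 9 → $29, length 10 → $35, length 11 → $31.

Consider every possible first cut. v[k] is the best of p[i]+v[k−i] over all sellable i≤k.
v[1] = 2
v[2] = max(2+2, 3+0) = 4
v[3] = max(2+4, 3+2, 6+0) = 6
v[4] = max(2+6, 3+4, 6+2, 12+0) = 12
v[5] = max(2+12, 3+6, 6+4, 12+2, 14+0) = 14
v[6] = max(2+14, 3+12, 6+6, 12+4, 14+2, 22+0) = 22
v[7] = max(2+22, 3+14, 6+12, …, 22+2, 21+0) = 24
v[8] = max(2+24, 3+22, 6+14, …, 21+2, 30+0) = 30
v[9] = max(2+30, 3+24, 6+22, …, 30+2, 29+0) = 32
v[10] = max(2+32, 3+30, 6+24, …, 29+2, 35+0) = 35
v[11] = max(2+35, 3+32, 6+30, …, 35+2, 31+0) = 37
One optimal cutting: 10 + 1 → $35 + $2 = $37.

37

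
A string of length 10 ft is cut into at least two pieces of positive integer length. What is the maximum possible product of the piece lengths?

Define P[k] = max over 1≤i<k of i · max(k−i, P[k−i]); the inner max lets the remainder stay uncut if that's better.
P[2] = 1*max(1,0) = 1*1 = 1
P[3] = max(1*2, 2*1) = 2
P[4] = max(1*3, 2*2, 3*1) = 4
P[5] = max(1*4, 2*3, 3*2, 4*1) = 6
P[6] = max(1*6, 2*4, 3*3, 4*2, 5*1) = 9
P[7] = max(1*9, 2*6, 3*4, 4*3, 5*2, 6*1) = 12
P[8] = max(1*12, 2*9, 3*6, …, 6*2, 7*1) = 18
P[9] = max(1*18, 2*12, 3*9, …, 7*2, 8*1) = 27
P[10] = max(1*27, 2*18, 3*12, …, 8*2, 9*1) = 36
One optimal split: 3 + 3 + 2 + 2; product 3*3*2*2 = 36.

36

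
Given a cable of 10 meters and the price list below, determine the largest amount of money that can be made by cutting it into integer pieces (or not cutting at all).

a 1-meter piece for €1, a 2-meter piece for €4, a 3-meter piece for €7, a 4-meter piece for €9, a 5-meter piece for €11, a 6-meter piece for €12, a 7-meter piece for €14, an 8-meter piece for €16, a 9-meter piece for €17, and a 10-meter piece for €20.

23

Consider every possible first cut. R[k] is the best of p[i]+R[k−i] over all sellable i≤k.
R[1] = 1
R[2] = max(1+1, 4+0) = 4
R[3] = max(1+4, 4+1, 7+0) = 7
R[4] = max(1+7, 4+4, 7+1, 9+0) = 9
R[5] = max(1+9, 4+7, 7+4, 9+1, 11+0) = 11
R[6] = max(1+11, 4+9, 7+7, 9+4, 11+1, 12+0) = 14
R[7] = max(1+14, 4+11, 7+9, …, 12+1, 14+0) = 16
R[8] = max(1+16, 4+14, 7+11, …, 14+1, 16+0) = 18
R[9] = max(1+18, 4+16, 7+14, …, 16+1, 17+0) = 21
R[10] = max(1+21, 4+18, 7+16, …, 17+1, 20+0) = 23
One optimal cutting: 4 + 3 + 3 → €9 + €7 + €7 = €23.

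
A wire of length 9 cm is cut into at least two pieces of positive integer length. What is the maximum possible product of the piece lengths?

Define prod[k] = max over 1≤i<k of i · max(k−i, prod[k−i]); the inner max lets the remainder stay uncut if that's better.
prod[2] = 1·max(1,0) = 1·1 = 1
prod[3] = max(1·2, 2·1) = 2
prod[4] = max(1·3, 2·2, 3·1) = 4
prod[5] = max(1·4, 2·3, 3·2, 4·1) = 6
prod[6] = max(1·6, 2·4, 3·3, 4·2, 5·1) = 9
prod[7] = max(1·9, 2·6, 3·4, 4·3, 5·2, 6·1) = 12
prod[8] = max(1·12, 2·9, 3·6, …, 6·2, 7·1) = 18
prod[9] = max(1·18, 2·12, 3·9, …, 7·2, 8·1) = 27
One optimal split: 3 + 3 + 3; product 3·3·3 = 27.

27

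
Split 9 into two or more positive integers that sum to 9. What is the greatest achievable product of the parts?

Let g[k] be the best product for length k (with at least one cut). For each first piece i, the rest contributes max(k−i, g[k−i]).
g[2] = 1·max(1,0) = 1·1 = 1
g[3] = 1·max(2,1) = 1·2 = 2
g[4] = 2·max(2,1) = 2·2 = 4
g[5] = 2·max(3,2) = 2·3 = 6
g[6] = 3·max(3,2) = 3·3 = 9
g[7] = 2·max(5,6) = 2·6 = 12
g[8] = 2·max(6,9) = 2·9 = 18
g[9] = 3·max(6,9) = 3·9 = 27
One optimal split: 3 + 3 + 3; product 3·3·3 = 27.

27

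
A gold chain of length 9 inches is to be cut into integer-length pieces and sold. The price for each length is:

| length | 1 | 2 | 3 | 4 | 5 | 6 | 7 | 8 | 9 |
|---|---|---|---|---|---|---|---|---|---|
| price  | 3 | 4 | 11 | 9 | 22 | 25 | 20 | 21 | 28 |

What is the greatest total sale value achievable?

36

Let r[k] be the best obtainable value from length k. For each k, try every first piece i and keep the best of price[i] + r[k−i].
r[1] = 3
r[2] = max(3+3, 4+0) = 6
r[3] = max(3+6, 4+3, 11+0) = 11
r[4] = max(3+11, 4+6, 11+3, 9+0) = 14
r[5] = max(3+14, 4+11, 11+6, 9+3, 22+0) = 22
r[6] = max(3+22, 4+14, 11+11, 9+6, 22+3, 25+0) = 25
r[7] = max(3+25, 4+22, 11+14, …, 25+3, 20+0) = 28
r[8] = max(3+28, 4+25, 11+22, …, 20+3, 21+0) = 33
r[9] = max(3+33, 4+28, 11+25, …, 21+3, 28+0) = 36
One optimal cutting: 5 + 3 + 1 → $22 + $11 + $3 = $36.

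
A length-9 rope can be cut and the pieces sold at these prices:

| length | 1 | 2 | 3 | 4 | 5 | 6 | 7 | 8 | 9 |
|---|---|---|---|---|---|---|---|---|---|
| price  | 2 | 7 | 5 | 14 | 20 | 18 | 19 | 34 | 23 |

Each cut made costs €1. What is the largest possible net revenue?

35

Consider every possible first cut. v[k] is the best of p[i]+v[k−i] over all sellable i≤k, charging 1 whenever i<k.
v[1] = 2
v[2] = max(2+2-1, 7+0) = 7
v[3] = max(2+7-1, 7+2-1, 5+0) = 8
v[4] = max(2+8-1, 7+7-1, 5+2-1, 14+0) = 14
v[5] = max(2+14-1, 7+8-1, 5+7-1, 14+2-1, 20+0) = 20
v[6] = max(2+20-1, 7+14-1, 5+8-1, 14+7-1, 20+2-1, 18+0) = 21
v[7] = max(2+21-1, 7+20-1, 5+14-1, …, 18+2-1, 19+0) = 26
v[8] = max(2+26-1, 7+21-1, 5+20-1, …, 19+2-1, 34+0) = 34
v[9] = max(2+34-1, 7+26-1, 5+21-1, …, 34+2-1, 23+0) = 35
One optimal plan: pieces 8 + 1 (1 cut) → €36 − €1 = €35.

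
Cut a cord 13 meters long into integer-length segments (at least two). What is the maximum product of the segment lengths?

Define g[k] = max over 1≤i<k of i · max(k−i, g[k−i]); the inner max lets the remainder stay uncut if that's better.
g[2] = 1×max(1,0) = 1×1 = 1
g[3] = max(1×2, 2×1) = 2
g[4] = max(1×3, 2×2, 3×1) = 4
g[5] = max(1×4, 2×3, 3×2, 4×1) = 6
g[6] = max(1×6, 2×4, 3×3, 4×2, 5×1) = 9
g[7] = max(1×9, 2×6, 3×4, 4×3, 5×2, 6×1) = 12
g[8] = max(1×12, 2×9, 3×6, …, 6×2, 7×1) = 18
g[9] = max(1×18, 2×12, 3×9, …, 7×2, 8×1) = 27
g[10] = max(1×27, 2×18, 3×12, …, 8×2, 9×1) = 36
g[11] = max(1×36, 2×27, 3×18, …, 9×2, 10×1) = 54
g[12] = max(1×54, 2×36, 3×27, …, 10×2, 11×1) = 81
g[13] = max(1×81, 2×54, 3×36, …, 11×2, 12×1) = 108
One optimal split: 3 + 3 + 3 + 2 + 2; product 3×3×3×2×2 = 108.

108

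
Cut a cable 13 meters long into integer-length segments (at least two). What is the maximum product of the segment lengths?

Fill P[k] for k=2..13: at each k try every first piece i and multiply by the better of (k−i) uncut or P[k−i].
P[2] = 1·max(1,0) = 1·1 = 1
P[3] = 1·max(2,1) = 1·2 = 2
P[4] = 2·max(2,1) = 2·2 = 4
P[5] = 2·max(3,2) = 2·3 = 6
P[6] = 3·max(3,2) = 3·3 = 9
P[7] = 2·max(5,6) = 2·6 = 12
P[8] = 2·max(6,9) = 2·9 = 18
P[9] = 3·max(6,9) = 3·9 = 27
P[10] = 2·max(8,18) = 2·18 = 36
P[11] = 2·max(9,27) = 2·27 = 54
P[12] = 3·max(9,27) = 3·27 = 81
P[13] = 2·max(11,54) = 2·54 = 108
One optimal split: 3 + 3 + 3 + 2 + 2; product 3·3·3·2·2 = 108.

108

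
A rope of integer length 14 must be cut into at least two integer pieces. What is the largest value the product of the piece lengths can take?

162

Fill m[k] for k=2..14: at each k try every first piece i and multiply by the better of (k−i) uncut or m[k−i].
Small cases: m[2]=1, m[3]=2, m[4]=4, m[5]=6, m[6]=9, m[7]=12.
m[8] = 2×max(6,9) = 2×9 = 18
m[9] = 3×max(6,9) = 3×9 = 27
m[10] = 2×max(8,18) = 2×18 = 36
m[11] = 2×max(9,27) = 2×27 = 54
m[12] = 3×max(9,27) = 3×27 = 81
m[13] = 2×max(11,54) = 2×54 = 108
m[14] = 2×max(12,81) = 2×81 = 162
One optimal split: 3 + 3 + 3 + 3 + 2; product 3×3×3×3×2 = 162.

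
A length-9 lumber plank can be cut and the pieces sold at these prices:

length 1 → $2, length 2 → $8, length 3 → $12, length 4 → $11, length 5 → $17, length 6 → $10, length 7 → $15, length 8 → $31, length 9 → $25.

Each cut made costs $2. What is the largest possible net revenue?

Consider every possible first cut. r[k] is the best of p[i]+r[k−i] over all sellable i≤k, charging 2 whenever i<k.
r[1] = 2
r[2] = max(2+2-2, 8+0) = 8
r[3] = max(2+8-2, 8+2-2, 12+0) = 12
r[4] = max(2+12-2, 8+8-2, 12+2-2, 11+0) = 14
r[5] = max(2+14-2, 8+12-2, 12+8-2, 11+2-2, 17+0) = 18
r[6] = max(2+18-2, 8+14-2, 12+12-2, 11+8-2, 17+2-2, 10+0) = 22
r[7] = max(2+22-2, 8+18-2, 12+14-2, …, 10+2-2, 15+0) = 24
r[8] = max(2+24-2, 8+22-2, 12+18-2, …, 15+2-2, 31+0) = 31
r[9] = max(2+31-2, 8+24-2, 12+22-2, …, 31+2-2, 25+0) = 32
One optimal plan: pieces 3 + 3 + 3 (2 cuts) → $36 − $4 = $32.

32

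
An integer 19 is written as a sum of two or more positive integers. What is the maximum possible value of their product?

Fill g[k] for k=2..19: at each k try every first piece i and multiply by the better of (k−i) uncut or g[k−i].
Small cases: g[2]=1, g[3]=2, g[4]=4, g[5]=6, g[6]=9, g[7]=12, g[8]=18, g[9]=27, g[10]=36, g[11]=54, g[12]=81, g[13]=108, g[14]=162.
g[15] = max(1·162, 2·108, 3·81, …, 13·2, 14·1) = 243
g[16] = max(1·243, 2·162, 3·108, …, 14·2, 15·1) = 324
g[17] = max(1·324, 2·243, 3·162, …, 15·2, 16·1) = 486
g[18] = max(1·486, 2·324, 3·243, …, 16·2, 17·1) = 729
g[19] = max(1·729, 2·486, 3·324, …, 17·2, 18·1) = 972
One optimal split: 3 + 3 + 3 + 3 + 3 + 2 + 2; product 3·3·3·3·3·2·2 = 972.

972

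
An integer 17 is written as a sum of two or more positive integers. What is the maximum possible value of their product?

486

Fill m[k] for k=2..17: at each k try every first piece i and multiply by the better of (k−i) uncut or m[k−i].
m[2] = 1·max(1,0) = 1·1 = 1
m[3] = 1·max(2,1) = 1·2 = 2
m[4] = 2·max(2,1) = 2·2 = 4
m[5] = 2·max(3,2) = 2·3 = 6
m[6] = 3·max(3,2) = 3·3 = 9
m[7] = 2·max(5,6) = 2·6 = 12
m[8] = 2·max(6,9) = 2·9 = 18
m[9] = 3·max(6,9) = 3·9 = 27
m[10] = 2·max(8,18) = 2·18 = 36
m[11] = 2·max(9,27) = 2·27 = 54
m[12] = 3·max(9,27) = 3·27 = 81
m[13] = 2·max(11,54) = 2·54 = 108
m[14] = 2·max(12,81) = 2·81 = 162
m[15] = 3·max(12,81) = 3·81 = 243
m[16] = 2·max(14,162) = 2·162 = 324
m[17] = 2·max(15,243) = 2·243 = 486
One optimal split: 3 + 3 + 3 + 3 + 3 + 2; product 3·3·3·3·3·2 = 486.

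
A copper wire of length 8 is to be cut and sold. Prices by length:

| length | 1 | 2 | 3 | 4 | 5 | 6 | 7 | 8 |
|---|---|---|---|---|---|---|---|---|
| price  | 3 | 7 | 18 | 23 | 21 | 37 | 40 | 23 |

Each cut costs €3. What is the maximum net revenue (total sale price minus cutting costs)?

Build net[k] bottom-up: net[k] = max over allowed piece i of (p[i] + net[k−i]) − 3 per cut.
net[1] = 3
net[2] = max(3+3-3, 7+0) = 7
net[3] = max(3+7-3, 7+3-3, 18+0) = 18
net[4] = max(3+18-3, 7+7-3, 18+3-3, 23+0) = 23
net[5] = max(3+23-3, 7+18-3, 18+7-3, 23+3-3, 21+0) = 23
net[6] = max(3+23-3, 7+23-3, 18+18-3, 23+7-3, 21+3-3, 37+0) = 37
net[7] = max(3+37-3, 7+23-3, 18+23-3, …, 37+3-3, 40+0) = 40
net[8] = max(3+40-3, 7+37-3, 18+23-3, …, 40+3-3, 23+0) = 43
One optimal plan: pieces 4 + 4 (1 cut) → €46 − €3 = €43.

43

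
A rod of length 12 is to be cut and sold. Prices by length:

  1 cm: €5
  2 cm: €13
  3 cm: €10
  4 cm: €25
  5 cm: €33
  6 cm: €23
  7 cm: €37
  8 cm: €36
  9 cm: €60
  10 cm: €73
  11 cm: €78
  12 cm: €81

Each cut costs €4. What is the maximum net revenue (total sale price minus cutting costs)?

82

Build net[k] bottom-up: net[k] = max over allowed piece i of (p[i] + net[k−i]) − 4 per cut.
net[1] = 5
net[2] = 13
net[3] = 14  (first piece 1, then net[2]=13)
net[4] = 25
net[5] = 33
net[6] = 34  (first piece 1, then net[5]=33)
net[7] = 42  (first piece 2, then net[5]=33)
net[8] = 46  (first piece 4, then net[4]=25)
net[9] = 60
net[10] = 73
net[11] = 78
net[12] = 82  (first piece 2, then net[10]=73)
One optimal plan: pieces 10 + 2 (1 cut) → €86 − €4 = €82.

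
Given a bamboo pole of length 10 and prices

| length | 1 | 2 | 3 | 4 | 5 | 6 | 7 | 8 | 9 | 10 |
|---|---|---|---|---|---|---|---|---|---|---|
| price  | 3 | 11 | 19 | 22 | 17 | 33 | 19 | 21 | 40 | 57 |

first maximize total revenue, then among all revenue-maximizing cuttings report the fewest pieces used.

3

Let r[k] be the best obtainable value from length k. For each k, try every first piece i and keep the best of price[i] + r[k−i].
r[1] = 3
r[2] = 11
r[3] = 19
r[4] = 22  (first piece 1, then r[3]=19)
r[5] = 30  (first piece 2, then r[3]=19)
r[6] = 38  (first piece 3, then r[3]=19)
r[7] = 41  (first piece 1, then r[6]=38)
r[8] = 49  (first piece 2, then r[6]=38)
r[9] = 57  (first piece 3, then r[6]=38)
r[10] = 60  (first piece 1, then r[9]=57)
Maximum revenue is $60.
Now minimize piece count subject to staying optimal: for each k, pieces[k] = 1 + min over i with p[i]+r[k−i]=r[k] of pieces[k−i].
pieces[7] = 2
pieces[8] = 3
pieces[9] = 3
pieces[10] = 3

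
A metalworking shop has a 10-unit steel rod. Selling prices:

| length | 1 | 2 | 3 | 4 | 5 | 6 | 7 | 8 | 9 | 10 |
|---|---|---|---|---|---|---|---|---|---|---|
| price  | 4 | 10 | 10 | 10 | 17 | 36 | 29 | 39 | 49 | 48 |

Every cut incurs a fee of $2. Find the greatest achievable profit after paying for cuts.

52

Consider every possible first cut. net[k] is the best of p[i]+net[k−i] over all sellable i≤k, charging 2 whenever i<k.
net[1] = 4
net[2] = max(4+4-2, 10+0) = 10
net[3] = max(4+10-2, 10+4-2, 10+0) = 12
net[4] = max(4+12-2, 10+10-2, 10+4-2, 10+0) = 18
net[5] = max(4+18-2, 10+12-2, 10+10-2, 10+4-2, 17+0) = 20
net[6] = max(4+20-2, 10+18-2, 10+12-2, 10+10-2, 17+4-2, 36+0) = 36
net[7] = max(4+36-2, 10+20-2, 10+18-2, …, 36+4-2, 29+0) = 38
net[8] = max(4+38-2, 10+36-2, 10+20-2, …, 29+4-2, 39+0) = 44
net[9] = max(4+44-2, 10+38-2, 10+36-2, …, 39+4-2, 49+0) = 49
net[10] = max(4+49-2, 10+44-2, 10+38-2, …, 49+4-2, 48+0) = 52
One optimal plan: pieces 6 + 2 + 2 (2 cuts) → $56 − $4 = $52.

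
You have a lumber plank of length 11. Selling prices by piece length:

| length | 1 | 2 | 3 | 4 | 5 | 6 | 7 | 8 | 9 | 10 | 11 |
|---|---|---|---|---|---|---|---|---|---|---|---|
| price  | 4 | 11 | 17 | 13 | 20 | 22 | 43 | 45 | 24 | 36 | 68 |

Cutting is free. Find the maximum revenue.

68

Consider every possible first cut. r[k] is the best of p[i]+r[k−i] over all sellable i≤k.
r[1] = 4
r[2] = max(4+4, 11+0) = 11
r[3] = max(4+11, 11+4, 17+0) = 17
r[4] = max(4+17, 11+11, 17+4, 13+0) = 22
r[5] = max(4+22, 11+17, 17+11, 13+4, 20+0) = 28
r[6] = max(4+28, 11+22, 17+17, 13+11, 20+4, 22+0) = 34
r[7] = max(4+34, 11+28, 17+22, …, 22+4, 43+0) = 43
r[8] = max(4+43, 11+34, 17+28, …, 43+4, 45+0) = 47
r[9] = max(4+47, 11+43, 17+34, …, 45+4, 24+0) = 54
r[10] = max(4+54, 11+47, 17+43, …, 24+4, 36+0) = 60
r[11] = max(4+60, 11+54, 17+47, …, 36+4, 68+0) = 68
Best is to sell the whole 11-foot piece uncut for $68.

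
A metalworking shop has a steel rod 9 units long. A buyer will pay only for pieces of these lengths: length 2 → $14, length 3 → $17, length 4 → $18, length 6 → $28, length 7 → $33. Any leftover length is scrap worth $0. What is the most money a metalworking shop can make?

59

Build r[k] bottom-up: r[k] = max over allowed piece i of (p[i] + r[k−i]).
r[1] = 0
r[2] = 14
r[3] = 17
r[4] = 28  (first piece 2, then r[2]=14)
r[5] = 31  (first piece 2, then r[3]=17)
r[6] = 42  (first piece 2, then r[4]=28)
r[7] = 45  (first piece 2, then r[5]=31)
r[8] = 56  (first piece 2, then r[6]=42)
r[9] = 59  (first piece 2, then r[7]=45)
One optimal cutting: 3 + 2 + 2 + 2 → $59.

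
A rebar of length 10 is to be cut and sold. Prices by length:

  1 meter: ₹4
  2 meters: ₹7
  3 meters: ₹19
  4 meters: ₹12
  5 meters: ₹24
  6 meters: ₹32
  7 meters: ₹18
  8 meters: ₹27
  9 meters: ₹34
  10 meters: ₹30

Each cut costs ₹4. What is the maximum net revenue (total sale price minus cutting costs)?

Let r[k] be the best obtainable value from length k. For each k, try every first piece i and keep the best of price[i] + r[k−i] minus the 4 cut fee when i<k.
r[1] = 4
r[2] = 7
r[3] = 19
r[4] = 19  (first piece 1, then r[3]=19)
r[5] = 24
r[6] = 34  (first piece 3, then r[3]=19)
r[7] = 34  (first piece 1, then r[6]=34)
r[8] = 39  (first piece 3, then r[5]=24)
r[9] = 49  (first piece 3, then r[6]=34)
r[10] = 49  (first piece 1, then r[9]=49)
One optimal plan: pieces 3 + 3 + 3 + 1 (3 cuts) → ₹61 − ₹12 = ₹49.

49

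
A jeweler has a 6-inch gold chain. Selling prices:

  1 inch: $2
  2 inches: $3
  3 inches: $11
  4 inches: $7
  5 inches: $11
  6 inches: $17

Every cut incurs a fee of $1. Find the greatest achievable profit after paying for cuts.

Build r[k] bottom-up: r[k] = max over allowed piece i of (p[i] + r[k−i]) − 1 per cut.
r[1] = 2
r[2] = 3  (first piece 1, then r[1]=2)
r[3] = 11
r[4] = 12  (first piece 1, then r[3]=11)
r[5] = 13  (first piece 1, then r[4]=12)
r[6] = 21  (first piece 3, then r[3]=11)
One optimal plan: pieces 3 + 3 (1 cut) → $22 − $1 = $21.

21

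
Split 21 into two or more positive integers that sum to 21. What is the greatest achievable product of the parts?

2187

Let m[k] be the best product for length k (with at least one cut). For each first piece i, the rest contributes max(k−i, m[k−i]).
m[2] = 1×max(1,0) = 1×1 = 1
m[3] = max(1×2, 2×1) = 2
m[4] = max(1×3, 2×2, 3×1) = 4
m[5] = max(1×4, 2×3, 3×2, 4×1) = 6
m[6] = max(1×6, 2×4, 3×3, 4×2, 5×1) = 9
m[7] = max(1×9, 2×6, 3×4, 4×3, 5×2, 6×1) = 12
m[8] = max(1×12, 2×9, 3×6, …, 6×2, 7×1) = 18
m[9] = max(1×18, 2×12, 3×9, …, 7×2, 8×1) = 27
m[10] = max(1×27, 2×18, 3×12, …, 8×2, 9×1) = 36
m[11] = max(1×36, 2×27, 3×18, …, 9×2, 10×1) = 54
m[12] = max(1×54, 2×36, 3×27, …, 10×2, 11×1) = 81
m[13] = max(1×81, 2×54, 3×36, …, 11×2, 12×1) = 108
m[14] = max(1×108, 2×81, 3×54, …, 12×2, 13×1) = 162
m[15] = max(1×162, 2×108, 3×81, …, 13×2, 14×1) = 243
m[16] = max(1×243, 2×162, 3×108, …, 14×2, 15×1) = 324
m[17] = max(1×324, 2×243, 3×162, …, 15×2, 16×1) = 486
m[18] = max(1×486, 2×324, 3×243, …, 16×2, 17×1) = 729
m[19] = max(1×729, 2×486, 3×324, …, 17×2, 18×1) = 972
m[20] = max(1×972, 2×729, 3×486, …, 18×2, 19×1) = 1458
m[21] = max(1×1458, 2×972, 3×729, …, 19×2, 20×1) = 2187
One optimal split: 3 + 3 + 3 + 3 + 3 + 3 + 3; product 3×3×3×3×3×3×3 = 2187.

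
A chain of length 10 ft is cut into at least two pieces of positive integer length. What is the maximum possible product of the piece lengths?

36

Fill prod[k] for k=2..10: at each k try every first piece i and multiply by the better of (k−i) uncut or prod[k−i].
Small cases: prod[2]=1, prod[3]=2, prod[4]=4, prod[5]=6.
prod[6] = max(1·6, 2·4, 3·3, 4·2, 5·1) = 9
prod[7] = max(1·9, 2·6, 3·4, 4·3, 5·2, 6·1) = 12
prod[8] = max(1·12, 2·9, 3·6, …, 6·2, 7·1) = 18
prod[9] = max(1·18, 2·12, 3·9, …, 7·2, 8·1) = 27
prod[10] = max(1·27, 2·18, 3·12, …, 8·2, 9·1) = 36
One optimal split: 3 + 3 + 2 + 2; product 3·3·2·2 = 36.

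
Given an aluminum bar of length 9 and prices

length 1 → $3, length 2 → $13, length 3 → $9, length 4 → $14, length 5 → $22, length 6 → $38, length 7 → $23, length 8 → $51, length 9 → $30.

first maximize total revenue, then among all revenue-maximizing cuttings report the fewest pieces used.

Build r[k] bottom-up: r[k] = max over allowed piece i of (p[i] + r[k−i]).
r[1] = 3
r[2] = max(3+3, 13+0) = 13
r[3] = max(3+13, 13+3, 9+0) = 16
r[4] = max(3+16, 13+13, 9+3, 14+0) = 26
r[5] = max(3+26, 13+16, 9+13, 14+3, 22+0) = 29
r[6] = max(3+29, 13+26, 9+16, 14+13, 22+3, 38+0) = 39
r[7] = max(3+39, 13+29, 9+26, …, 38+3, 23+0) = 42
r[8] = max(3+42, 13+39, 9+29, …, 23+3, 51+0) = 52
r[9] = max(3+52, 13+42, 9+39, …, 51+3, 30+0) = 55
Maximum revenue is $55.
Now minimize piece count subject to staying optimal: for each k, pieces[k] = 1 + min over i with p[i]+r[k−i]=r[k] of pieces[k−i].
pieces[6] = 3
pieces[7] = 4
pieces[8] = 4
pieces[9] = 5

5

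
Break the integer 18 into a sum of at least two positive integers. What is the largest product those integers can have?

Define f[k] = max over 1≤i<k of i · max(k−i, f[k−i]); the inner max lets the remainder stay uncut if that's better.
f[2] = 1×max(1,0) = 1×1 = 1
f[3] = max(1×2, 2×1) = 2
f[4] = max(1×3, 2×2, 3×1) = 4
f[5] = max(1×4, 2×3, 3×2, 4×1) = 6
f[6] = max(1×6, 2×4, 3×3, 4×2, 5×1) = 9
f[7] = max(1×9, 2×6, 3×4, 4×3, 5×2, 6×1) = 12
f[8] = max(1×12, 2×9, 3×6, …, 6×2, 7×1) = 18
f[9] = max(1×18, 2×12, 3×9, …, 7×2, 8×1) = 27
f[10] = max(1×27, 2×18, 3×12, …, 8×2, 9×1) = 36
f[11] = max(1×36, 2×27, 3×18, …, 9×2, 10×1) = 54
f[12] = max(1×54, 2×36, 3×27, …, 10×2, 11×1) = 81
f[13] = max(1×81, 2×54, 3×36, …, 11×2, 12×1) = 108
f[14] = max(1×108, 2×81, 3×54, …, 12×2, 13×1) = 162
f[15] = max(1×162, 2×108, 3×81, …, 13×2, 14×1) = 243
f[16] = max(1×243, 2×162, 3×108, …, 14×2, 15×1) = 324
f[17] = max(1×324, 2×243, 3×162, …, 15×2, 16×1) = 486
f[18] = max(1×486, 2×324, 3×243, …, 16×2, 17×1) = 729
One optimal split: 3 + 3 + 3 + 3 + 3 + 3; product 3×3×3×3×3×3 = 729.

729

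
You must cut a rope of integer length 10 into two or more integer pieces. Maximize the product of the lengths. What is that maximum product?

36

Define prod[k] = max over 1≤i<k of i · max(k−i, prod[k−i]); the inner max lets the remainder stay uncut if that's better.
prod[2] = 1*max(1,0) = 1*1 = 1
prod[3] = 1*max(2,1) = 1*2 = 2
prod[4] = 2*max(2,1) = 2*2 = 4
prod[5] = 2*max(3,2) = 2*3 = 6
prod[6] = 3*max(3,2) = 3*3 = 9
prod[7] = 2*max(5,6) = 2*6 = 12
prod[8] = 2*max(6,9) = 2*9 = 18
prod[9] = 3*max(6,9) = 3*9 = 27
prod[10] = 2*max(8,18) = 2*18 = 36
One optimal split: 3 + 3 + 2 + 2; product 3*3*2*2 = 36.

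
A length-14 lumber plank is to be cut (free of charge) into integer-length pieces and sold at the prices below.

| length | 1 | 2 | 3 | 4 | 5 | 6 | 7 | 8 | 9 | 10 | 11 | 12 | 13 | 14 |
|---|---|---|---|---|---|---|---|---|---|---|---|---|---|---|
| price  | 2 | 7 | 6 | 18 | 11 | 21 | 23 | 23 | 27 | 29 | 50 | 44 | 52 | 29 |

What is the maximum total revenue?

Let r[k] be the best obtainable value from length k. For each k, try every first piece i and keep the best of price[i] + r[k−i].
r[1] = 2
r[2] = max(2+2, 7+0) = 7
r[3] = max(2+7, 7+2, 6+0) = 9
r[4] = max(2+9, 7+7, 6+2, 18+0) = 18
r[5] = max(2+18, 7+9, 6+7, 18+2, 11+0) = 20
r[6] = max(2+20, 7+18, 6+9, 18+7, 11+2, 21+0) = 25
r[7] = max(2+25, 7+20, 6+18, …, 21+2, 23+0) = 27
r[8] = max(2+27, 7+25, 6+20, …, 23+2, 23+0) = 36
r[9] = max(2+36, 7+27, 6+25, …, 23+2, 27+0) = 38
r[10] = max(2+38, 7+36, 6+27, …, 27+2, 29+0) = 43
r[11] = max(2+43, 7+38, 6+36, …, 29+2, 50+0) = 50
r[12] = max(2+50, 7+43, 6+38, …, 50+2, 44+0) = 54
r[13] = max(2+54, 7+50, 6+43, …, 44+2, 52+0) = 57
r[14] = max(2+57, 7+54, 6+50, …, 52+2, 29+0) = 61
One optimal cutting: 4 + 4 + 4 + 2 → $18 + $18 + $18 + $7 = $61.

61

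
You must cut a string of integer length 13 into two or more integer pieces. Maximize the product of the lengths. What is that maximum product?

108

Fill prod[k] for k=2..13: at each k try every first piece i and multiply by the better of (k−i) uncut or prod[k−i].
prod[2] = 1×max(1,0) = 1×1 = 1
prod[3] = 1×max(2,1) = 1×2 = 2
prod[4] = 2×max(2,1) = 2×2 = 4
prod[5] = 2×max(3,2) = 2×3 = 6
prod[6] = 3×max(3,2) = 3×3 = 9
prod[7] = 2×max(5,6) = 2×6 = 12
prod[8] = 2×max(6,9) = 2×9 = 18
prod[9] = 3×max(6,9) = 3×9 = 27
prod[10] = 2×max(8,18) = 2×18 = 36
prod[11] = 2×max(9,27) = 2×27 = 54
prod[12] = 3×max(9,27) = 3×27 = 81
prod[13] = 2×max(11,54) = 2×54 = 108
One optimal split: 3 + 3 + 3 + 2 + 2; product 3×3×3×2×2 = 108.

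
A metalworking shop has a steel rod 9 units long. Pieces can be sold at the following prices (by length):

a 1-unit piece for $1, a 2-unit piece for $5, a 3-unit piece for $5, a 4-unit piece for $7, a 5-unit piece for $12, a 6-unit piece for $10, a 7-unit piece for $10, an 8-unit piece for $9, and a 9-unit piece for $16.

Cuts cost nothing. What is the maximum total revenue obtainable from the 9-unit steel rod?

Consider every possible first cut. R[k] is the best of p[i]+R[k−i] over all sellable i≤k.
R[1] = 1
R[2] = max(1+1, 5+0) = 5
R[3] = max(1+5, 5+1, 5+0) = 6
R[4] = max(1+6, 5+5, 5+1, 7+0) = 10
R[5] = max(1+10, 5+6, 5+5, 7+1, 12+0) = 12
R[6] = max(1+12, 5+10, 5+6, 7+5, 12+1, 10+0) = 15
R[7] = max(1+15, 5+12, 5+10, …, 10+1, 10+0) = 17
R[8] = max(1+17, 5+15, 5+12, …, 10+1, 9+0) = 20
R[9] = max(1+20, 5+17, 5+15, …, 9+1, 16+0) = 22
One optimal cutting: 5 + 2 + 2 → $12 + $5 + $5 = $22.

22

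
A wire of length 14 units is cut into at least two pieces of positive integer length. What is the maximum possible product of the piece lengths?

Let prod[k] be the best product for length k (with at least one cut). For each first piece i, the rest contributes max(k−i, prod[k−i]).
Small cases: prod[2]=1, prod[3]=2, prod[4]=4, prod[5]=6, prod[6]=9, prod[7]=12.
prod[8] = 2×max(6,9) = 2×9 = 18
prod[9] = 3×max(6,9) = 3×9 = 27
prod[10] = 2×max(8,18) = 2×18 = 36
prod[11] = 2×max(9,27) = 2×27 = 54
prod[12] = 3×max(9,27) = 3×27 = 81
prod[13] = 2×max(11,54) = 2×54 = 108
prod[14] = 2×max(12,81) = 2×81 = 162
One optimal split: 3 + 3 + 3 + 3 + 2; product 3×3×3×3×2 = 162.

162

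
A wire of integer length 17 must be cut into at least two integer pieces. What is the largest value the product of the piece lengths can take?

Let P[k] be the best product for length k (with at least one cut). For each first piece i, the rest contributes max(k−i, P[k−i]).
P[2] = 1*max(1,0) = 1*1 = 1
P[3] = 1*max(2,1) = 1*2 = 2
P[4] = 2*max(2,1) = 2*2 = 4
P[5] = 2*max(3,2) = 2*3 = 6
P[6] = 3*max(3,2) = 3*3 = 9
P[7] = 2*max(5,6) = 2*6 = 12
P[8] = 2*max(6,9) = 2*9 = 18
P[9] = 3*max(6,9) = 3*9 = 27
P[10] = 2*max(8,18) = 2*18 = 36
P[11] = 2*max(9,27) = 2*27 = 54
P[12] = 3*max(9,27) = 3*27 = 81
P[13] = 2*max(11,54) = 2*54 = 108
P[14] = 2*max(12,81) = 2*81 = 162
P[15] = 3*max(12,81) = 3*81 = 243
P[16] = 2*max(14,162) = 2*162 = 324
P[17] = 2*max(15,243) = 2*243 = 486
One optimal split: 3 + 3 + 3 + 3 + 3 + 2; product 3*3*3*3*3*2 = 486.

486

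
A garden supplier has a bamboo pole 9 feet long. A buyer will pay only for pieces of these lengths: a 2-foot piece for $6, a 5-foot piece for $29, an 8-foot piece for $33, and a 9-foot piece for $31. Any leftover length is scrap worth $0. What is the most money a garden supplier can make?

41

Let best[k] be the best obtainable value from length k. For each k, try every first piece i and keep the best of price[i] + best[k−i].
best[1] = 0
best[2] = 6
best[3] = 6
best[4] = 12  (first piece 2, then best[2]=6)
best[5] = 29
best[6] = 29
best[7] = 35  (first piece 2, then best[5]=29)
best[8] = 35
best[9] = 41  (first piece 2, then best[7]=35)
One optimal cutting: 5 + 2 + 2 → $41.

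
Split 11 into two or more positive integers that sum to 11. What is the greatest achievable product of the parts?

Define g[k] = max over 1≤i<k of i · max(k−i, g[k−i]); the inner max lets the remainder stay uncut if that's better.
Small cases: g[2]=1, g[3]=2, g[4]=4, g[5]=6.
g[6] = max(1×6, 2×4, 3×3, 4×2, 5×1) = 9
g[7] = max(1×9, 2×6, 3×4, 4×3, 5×2, 6×1) = 12
g[8] = max(1×12, 2×9, 3×6, …, 6×2, 7×1) = 18
g[9] = max(1×18, 2×12, 3×9, …, 7×2, 8×1) = 27
g[10] = max(1×27, 2×18, 3×12, …, 8×2, 9×1) = 36
g[11] = max(1×36, 2×27, 3×18, …, 9×2, 10×1) = 54
One optimal split: 3 + 3 + 3 + 2; product 3×3×3×2 = 54.

54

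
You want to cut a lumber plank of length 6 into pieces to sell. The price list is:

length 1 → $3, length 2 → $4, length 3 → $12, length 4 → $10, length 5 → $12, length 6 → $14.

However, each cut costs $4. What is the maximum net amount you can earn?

20

Let v[k] be the best obtainable value from length k. For each k, try every first piece i and keep the best of price[i] + v[k−i] minus the 4 cut fee when i<k.
v[1] = 3
v[2] = max(3+3-4, 4+0) = 4
v[3] = max(3+4-4, 4+3-4, 12+0) = 12
v[4] = max(3+12-4, 4+4-4, 12+3-4, 10+0) = 11
v[5] = max(3+11-4, 4+12-4, 12+4-4, 10+3-4, 12+0) = 12
v[6] = max(3+12-4, 4+11-4, 12+12-4, 10+4-4, 12+3-4, 14+0) = 20
One optimal plan: pieces 3 + 3 (1 cut) → $24 − $4 = $20.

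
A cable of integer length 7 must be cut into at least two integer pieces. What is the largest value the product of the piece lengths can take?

12

Fill P[k] for k=2..7: at each k try every first piece i and multiply by the better of (k−i) uncut or P[k−i].
Small cases: P[2]=1.
P[3] = 1×max(2,1) = 1×2 = 2
P[4] = 2×max(2,1) = 2×2 = 4
P[5] = 2×max(3,2) = 2×3 = 6
P[6] = 3×max(3,2) = 3×3 = 9
P[7] = 2×max(5,6) = 2×6 = 12
One optimal split: 3 + 2 + 2; product 3×2×2 = 12.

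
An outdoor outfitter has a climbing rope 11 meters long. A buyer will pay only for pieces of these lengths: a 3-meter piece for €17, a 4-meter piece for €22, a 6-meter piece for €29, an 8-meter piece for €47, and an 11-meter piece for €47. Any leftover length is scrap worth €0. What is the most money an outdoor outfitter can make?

64

Build best[k] bottom-up: best[k] = max over allowed piece i of (p[i] + best[k−i]).
best[1] = 0
best[2] = 0
best[3] = 17
best[4] = 22
best[5] = 22
best[6] = 34  (first piece 3, then best[3]=17)
best[7] = 39  (first piece 3, then best[4]=22)
best[8] = 47
best[9] = 51  (first piece 3, then best[6]=34)
best[10] = 56  (first piece 3, then best[7]=39)
best[11] = 64  (first piece 3, then best[8]=47)
One optimal cutting: 8 + 3 → €64.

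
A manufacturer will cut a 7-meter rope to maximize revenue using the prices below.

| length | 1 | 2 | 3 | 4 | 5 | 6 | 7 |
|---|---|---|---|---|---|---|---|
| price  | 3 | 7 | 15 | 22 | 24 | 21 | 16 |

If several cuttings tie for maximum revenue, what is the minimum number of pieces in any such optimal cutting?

2

Let r[k] be the best obtainable value from length k. For each k, try every first piece i and keep the best of price[i] + r[k−i].
r[1] = 3
r[2] = max(3+3, 7+0) = 7
r[3] = max(3+7, 7+3, 15+0) = 15
r[4] = max(3+15, 7+7, 15+3, 22+0) = 22
r[5] = max(3+22, 7+15, 15+7, 22+3, 24+0) = 25
r[6] = max(3+25, 7+22, 15+15, 22+7, 24+3, 21+0) = 30
r[7] = max(3+30, 7+25, 15+22, …, 21+3, 16+0) = 37
Maximum revenue is $37.
Now minimize piece count subject to staying optimal: for each k, pieces[k] = 1 + min over i with p[i]+r[k−i]=r[k] of pieces[k−i].
pieces[4] = 1
pieces[5] = 2
pieces[6] = 2
pieces[7] = 2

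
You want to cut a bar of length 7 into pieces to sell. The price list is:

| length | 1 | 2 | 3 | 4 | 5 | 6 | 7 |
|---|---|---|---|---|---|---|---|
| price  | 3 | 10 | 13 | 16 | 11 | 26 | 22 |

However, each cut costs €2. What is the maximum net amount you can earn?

Consider every possible first cut. r[k] is the best of p[i]+r[k−i] over all sellable i≤k, charging 2 whenever i<k.
r[1] = 3
r[2] = max(3+3-2, 10+0) = 10
r[3] = max(3+10-2, 10+3-2, 13+0) = 13
r[4] = max(3+13-2, 10+10-2, 13+3-2, 16+0) = 18
r[5] = max(3+18-2, 10+13-2, 13+10-2, 16+3-2, 11+0) = 21
r[6] = max(3+21-2, 10+18-2, 13+13-2, 16+10-2, 11+3-2, 26+0) = 26
r[7] = max(3+26-2, 10+21-2, 13+18-2, …, 26+3-2, 22+0) = 29
One optimal plan: pieces 3 + 2 + 2 (2 cuts) → €33 − €4 = €29.

29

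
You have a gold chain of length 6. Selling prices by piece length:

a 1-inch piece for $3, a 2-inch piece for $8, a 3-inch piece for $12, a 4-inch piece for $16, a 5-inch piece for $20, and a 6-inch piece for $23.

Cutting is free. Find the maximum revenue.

24

Let v[k] be the best obtainable value from length k. For each k, try every first piece i and keep the best of price[i] + v[k−i].
v[1] = 3
v[2] = 8
v[3] = 12
v[4] = 16  (first piece 2, then v[2]=8)
v[5] = 20  (first piece 2, then v[3]=12)
v[6] = 24  (first piece 2, then v[4]=16)
One optimal cutting: 2 + 2 + 2 → $8 + $8 + $8 = $24.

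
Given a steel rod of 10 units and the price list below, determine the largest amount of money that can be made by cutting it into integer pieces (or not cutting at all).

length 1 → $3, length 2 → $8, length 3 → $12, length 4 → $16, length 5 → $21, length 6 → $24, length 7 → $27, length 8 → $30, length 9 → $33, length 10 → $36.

42

Build r[k] bottom-up: r[k] = max over allowed piece i of (p[i] + r[k−i]).
r[1] = 3
r[2] = 8
r[3] = 12
r[4] = 16  (first piece 2, then r[2]=8)
r[5] = 21
r[6] = 24  (first piece 1, then r[5]=21)
r[7] = 29  (first piece 2, then r[5]=21)
r[8] = 33  (first piece 3, then r[5]=21)
r[9] = 37  (first piece 2, then r[7]=29)
r[10] = 42  (first piece 5, then r[5]=21)
One optimal cutting: 5 + 5 → $21 + $21 = $42.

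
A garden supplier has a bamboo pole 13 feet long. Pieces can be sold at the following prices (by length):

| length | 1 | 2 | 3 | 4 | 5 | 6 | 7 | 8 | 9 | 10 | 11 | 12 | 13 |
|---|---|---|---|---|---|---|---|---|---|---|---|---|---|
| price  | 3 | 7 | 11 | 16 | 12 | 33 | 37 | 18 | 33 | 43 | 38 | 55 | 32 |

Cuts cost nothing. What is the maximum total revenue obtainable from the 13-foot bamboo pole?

Let v[k] be the best obtainable value from length k. For each k, try every first piece i and keep the best of price[i] + v[k−i].
v[1] = 3
v[2] = max(3+3, 7+0) = 7
v[3] = max(3+7, 7+3, 11+0) = 11
v[4] = max(3+11, 7+7, 11+3, 16+0) = 16
v[5] = max(3+16, 7+11, 11+7, 16+3, 12+0) = 19
v[6] = max(3+19, 7+16, 11+11, 16+7, 12+3, 33+0) = 33
v[7] = max(3+33, 7+19, 11+16, …, 33+3, 37+0) = 37
v[8] = max(3+37, 7+33, 11+19, …, 37+3, 18+0) = 40
v[9] = max(3+40, 7+37, 11+33, …, 18+3, 33+0) = 44
v[10] = max(3+44, 7+40, 11+37, …, 33+3, 43+0) = 49
v[11] = max(3+49, 7+44, 11+40, …, 43+3, 38+0) = 53
v[12] = max(3+53, 7+49, 11+44, …, 38+3, 55+0) = 66
v[13] = max(3+66, 7+53, 11+49, …, 55+3, 32+0) = 70
One optimal cutting: 7 + 6 → $37 + $33 = $70.

70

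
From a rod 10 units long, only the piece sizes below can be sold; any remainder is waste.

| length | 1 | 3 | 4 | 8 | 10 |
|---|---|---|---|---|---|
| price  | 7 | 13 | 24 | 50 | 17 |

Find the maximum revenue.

Build r[k] bottom-up: r[k] = max over allowed piece i of (p[i] + r[k−i]).
r[1] = 7
r[2] = 14  (first piece 1, then r[1]=7)
r[3] = 21  (first piece 1, then r[2]=14)
r[4] = 28  (first piece 1, then r[3]=21)
r[5] = 35  (first piece 1, then r[4]=28)
r[6] = 42  (first piece 1, then r[5]=35)
r[7] = 49  (first piece 1, then r[6]=42)
r[8] = 56  (first piece 1, then r[7]=49)
r[9] = 63  (first piece 1, then r[8]=56)
r[10] = 70  (first piece 1, then r[9]=63)
One optimal cutting: 1 + 1 + 1 + 1 + 1 + 1 + 1 + 1 + 1 + 1 → 70.

70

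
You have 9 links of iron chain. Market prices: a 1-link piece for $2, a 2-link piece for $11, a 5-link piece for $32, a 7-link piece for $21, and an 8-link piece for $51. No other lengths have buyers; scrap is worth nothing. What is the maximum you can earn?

54

Consider every possible first cut. f[k] is the best of p[i]+f[k−i] over all sellable i≤k.
f[1] = 2
f[2] = 11
f[3] = 13  (first piece 1, then f[2]=11)
f[4] = 22  (first piece 2, then f[2]=11)
f[5] = 32
f[6] = 34  (first piece 1, then f[5]=32)
f[7] = 43  (first piece 2, then f[5]=32)
f[8] = 51
f[9] = 54  (first piece 2, then f[7]=43)
One optimal cutting: 5 + 2 + 2 → $54.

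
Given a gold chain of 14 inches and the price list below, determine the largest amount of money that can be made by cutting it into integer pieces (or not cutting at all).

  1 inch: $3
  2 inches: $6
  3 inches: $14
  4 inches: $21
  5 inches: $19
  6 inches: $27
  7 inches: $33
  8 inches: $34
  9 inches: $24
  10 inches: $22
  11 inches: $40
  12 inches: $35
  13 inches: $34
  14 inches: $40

70

Consider every possible first cut. best[k] is the best of p[i]+best[k−i] over all sellable i≤k.
best[1] = 3
best[2] = 6  (first piece 1, then best[1]=3)
best[3] = 14
best[4] = 21
best[5] = 24  (first piece 1, then best[4]=21)
best[6] = 28  (first piece 3, then best[3]=14)
best[7] = 35  (first piece 3, then best[4]=21)
best[8] = 42  (first piece 4, then best[4]=21)
best[9] = 45  (first piece 1, then best[8]=42)
best[10] = 49  (first piece 3, then best[7]=35)
best[11] = 56  (first piece 3, then best[8]=42)
best[12] = 63  (first piece 4, then best[8]=42)
best[13] = 66  (first piece 1, then best[12]=63)
best[14] = 70  (first piece 3, then best[11]=56)
One optimal cutting: 4 + 4 + 3 + 3 → $21 + $21 + $14 + $14 = $70.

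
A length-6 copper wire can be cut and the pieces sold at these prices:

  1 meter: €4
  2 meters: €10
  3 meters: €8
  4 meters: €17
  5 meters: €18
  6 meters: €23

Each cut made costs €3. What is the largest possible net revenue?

Consider every possible first cut. v[k] is the best of p[i]+v[k−i] over all sellable i≤k, charging 3 whenever i<k.
v[1] = 4
v[2] = max(4+4-3, 10+0) = 10
v[3] = max(4+10-3, 10+4-3, 8+0) = 11
v[4] = max(4+11-3, 10+10-3, 8+4-3, 17+0) = 17
v[5] = max(4+17-3, 10+11-3, 8+10-3, 17+4-3, 18+0) = 18
v[6] = max(4+18-3, 10+17-3, 8+11-3, 17+10-3, 18+4-3, 23+0) = 24
One optimal plan: pieces 2 + 2 + 2 (2 cuts) → €30 − €6 = €24.

24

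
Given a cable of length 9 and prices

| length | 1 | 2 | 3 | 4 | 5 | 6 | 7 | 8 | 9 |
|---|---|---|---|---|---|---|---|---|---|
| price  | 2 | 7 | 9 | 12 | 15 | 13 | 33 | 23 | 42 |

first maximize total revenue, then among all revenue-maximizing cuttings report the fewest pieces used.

1

Let r[k] be the best obtainable value from length k. For each k, try every first piece i and keep the best of price[i] + r[k−i].
r[1] = 2
r[2] = max(2+2, 7+0) = 7
r[3] = max(2+7, 7+2, 9+0) = 9
r[4] = max(2+9, 7+7, 9+2, 12+0) = 14
r[5] = max(2+14, 7+9, 9+7, 12+2, 15+0) = 16
r[6] = max(2+16, 7+14, 9+9, 12+7, 15+2, 13+0) = 21
r[7] = max(2+21, 7+16, 9+14, …, 13+2, 33+0) = 33
r[8] = max(2+33, 7+21, 9+16, …, 33+2, 23+0) = 35
r[9] = max(2+35, 7+33, 9+21, …, 23+2, 42+0) = 42
Maximum revenue is $42.
Now minimize piece count subject to staying optimal: for each k, pieces[k] = 1 + min over i with p[i]+r[k−i]=r[k] of pieces[k−i].
pieces[6] = 3
pieces[7] = 1
pieces[8] = 2
pieces[9] = 1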